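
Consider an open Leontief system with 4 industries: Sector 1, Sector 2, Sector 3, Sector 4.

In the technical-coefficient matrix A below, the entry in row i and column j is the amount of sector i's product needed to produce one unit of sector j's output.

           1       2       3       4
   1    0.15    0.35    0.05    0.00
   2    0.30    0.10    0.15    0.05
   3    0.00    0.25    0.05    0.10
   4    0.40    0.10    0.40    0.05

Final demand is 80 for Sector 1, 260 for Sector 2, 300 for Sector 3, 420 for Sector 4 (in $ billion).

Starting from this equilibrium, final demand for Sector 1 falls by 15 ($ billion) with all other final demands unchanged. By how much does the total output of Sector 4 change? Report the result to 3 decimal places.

Δx_4 = -11.230

I − A =
  [   0.85    -0.35    -0.05     0.00]
  [  -0.30     0.90    -0.15    -0.05]
  [   0.00    -0.25     0.95    -0.10]
  [  -0.40    -0.10    -0.40     0.95]
Compute the cofactors C_ij = (−1)^(i+j)·(3×3 minor ij) of I−A; the adjugate is their transpose:
adj(I−A) = Cᵀ =
  [ 0.729375   0.314250   0.099375   0.027000]
  [ 0.283750   0.731125   0.153375   0.054625]
  [ 0.115250   0.224375   0.615750   0.076625]
  [ 0.385500   0.303750   0.317250   0.591375]
det(I−A) = Σ_j (I−A)_1j·C_1j = (0.85)(0.729375) + (-0.35)(0.283750) + (-0.05)(0.115250) + (0.00)(0.385500) = 0.51489375
(I − A)⁻¹ = adj(I−A) / det(I−A) ≈
  [   1.4166     0.6103     0.1930     0.0524]
  [   0.5511     1.4200     0.2979     0.1061]
  [   0.2238     0.4358     1.1959     0.1488]
  [   0.7487     0.5899     0.6161     1.1485]
Δx = (I − A)⁻¹ Δd with Δd having -15 in the Sector 1 component and 0 elsewhere.
So Δx_4 = L_41 · (-15), where L_41 = adj(I−A)_41 / det(I−A) = 0.385500 / 0.51489375.
Δx_4 = 0.385500 × (-15) / 0.51489375 = -5.7825 / 0.51489375 ≈ -11.230.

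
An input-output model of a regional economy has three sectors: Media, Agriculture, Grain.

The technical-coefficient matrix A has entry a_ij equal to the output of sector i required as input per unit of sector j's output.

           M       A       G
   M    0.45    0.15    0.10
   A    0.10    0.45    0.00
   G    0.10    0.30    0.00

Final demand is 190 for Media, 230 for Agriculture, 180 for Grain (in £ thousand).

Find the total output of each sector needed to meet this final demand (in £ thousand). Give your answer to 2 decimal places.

I − A =
  [   0.55    -0.15    -0.10]
  [  -0.10     0.55     0.00]
  [  -0.10    -0.30     1.00]
Cofactors of I−A, C_ij = (−1)^(i+j)·(minor ij) (rows/columns in the sector order above):
  C_11 = (0.55)(1.00) − (0.00)(-0.30) = 0.5500
  C_12 = −[(-0.10)(1.00) − (0.00)(-0.10)] = 0.1000
  C_13 = (-0.10)(-0.30) − (0.55)(-0.10) = 0.0850
  C_21 = −[(-0.15)(1.00) − (-0.10)(-0.30)] = 0.1800
  C_22 = (0.55)(1.00) − (-0.10)(-0.10) = 0.5400
  C_23 = −[(0.55)(-0.30) − (-0.15)(-0.10)] = 0.1800
  C_31 = (-0.15)(0.00) − (-0.10)(0.55) = 0.0550
  C_32 = −[(0.55)(0.00) − (-0.10)(-0.10)] = 0.0100
  C_33 = (0.55)(0.55) − (-0.15)(-0.10) = 0.2875
det(I−A) = Σ_j (I−A)_1j·C_1j = (0.55)(0.5500) + (-0.15)(0.1000) + (-0.10)(0.0850) = 0.2790
adj(I−A) = Cᵀ =
  [ 0.5500   0.1800   0.0550]
  [ 0.1000   0.5400   0.0100]
  [ 0.0850   0.1800   0.2875]
(I − A)⁻¹ = adj(I−A) / det(I−A) ≈
  [   1.9713     0.6452     0.1971]
  [   0.3584     1.9355     0.0358]
  [   0.3047     0.6452     1.0305]
x = (I − A)⁻¹ d = adj(I−A)·d / det(I−A), with det(I−A) = 0.2790:
  x_M = (0.5500·190 + 0.1800·230 + 0.0550·180) / 0.2790 = 155.80 / 0.2790 ≈ 558.42
  x_A = (0.1000·190 + 0.5400·230 + 0.0100·180) / 0.2790 = 145.00 / 0.2790 ≈ 519.71
  x_G = (0.0850·190 + 0.1800·230 + 0.2875·180) / 0.2790 = 109.30 / 0.2790 ≈ 391.76

x_M = 558.42, x_A = 519.71, x_G = 391.76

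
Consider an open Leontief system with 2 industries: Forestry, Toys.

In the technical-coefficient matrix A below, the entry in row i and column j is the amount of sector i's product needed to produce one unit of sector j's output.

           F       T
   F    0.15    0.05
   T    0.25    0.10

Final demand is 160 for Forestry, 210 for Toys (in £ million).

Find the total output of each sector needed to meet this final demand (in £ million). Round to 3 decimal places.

x_F = 205.316, x_T = 290.365

I − A =
  [   0.85    -0.05]
  [  -0.25     0.90]
det(I−A) = (0.85)(0.90) − (-0.05)(-0.25) = 0.7525
adj(I−A) = [[0.90, 0.05], [0.25, 0.85]]
(I − A)⁻¹ = adj(I−A) / det(I−A) ≈
  [   1.1960     0.0664]
  [   0.3322     1.1296]
x = (I − A)⁻¹ d = adj(I−A)·d / det(I−A), with det(I−A) = 0.7525:
  x_F = (0.90·160 + 0.05·210) / 0.7525 = 154.50 / 0.7525 ≈ 205.316
  x_T = (0.25·160 + 0.85·210) / 0.7525 = 218.50 / 0.7525 ≈ 290.365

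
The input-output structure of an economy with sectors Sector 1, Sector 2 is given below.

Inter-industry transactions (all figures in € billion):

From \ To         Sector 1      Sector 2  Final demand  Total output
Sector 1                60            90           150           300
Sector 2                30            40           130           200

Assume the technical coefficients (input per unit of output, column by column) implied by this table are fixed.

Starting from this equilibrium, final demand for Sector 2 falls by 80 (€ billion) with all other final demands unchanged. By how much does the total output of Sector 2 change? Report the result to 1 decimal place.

Technical coefficients a_ij = z_ij / X_j:
  a_11 = 60/300 = 0.20, a_21 = 30/300 = 0.10
  a_12 = 90/200 = 0.45, a_22 = 40/200 = 0.20
I − A =
  [   0.80    -0.45]
  [  -0.10     0.80]
det(I−A) = (0.80)(0.80) − (-0.45)(-0.10) = 0.5950
adj(I−A) = [[0.80, 0.45], [0.10, 0.80]]
(I − A)⁻¹ = adj(I−A) / det(I−A) ≈
  [   1.3445     0.7563]
  [   0.1681     1.3445]
Δx = (I − A)⁻¹ Δd with Δd having -80 in the Sector 2 component and 0 elsewhere.
So Δx_2 = L_22 · (-80), where L_22 = adj(I−A)_22 / det(I−A) = 0.80 / 0.5950.
Δx_2 = 0.80 × (-80) / 0.5950 = -64.00 / 0.5950 ≈ -107.6.

Δx_2 = -107.6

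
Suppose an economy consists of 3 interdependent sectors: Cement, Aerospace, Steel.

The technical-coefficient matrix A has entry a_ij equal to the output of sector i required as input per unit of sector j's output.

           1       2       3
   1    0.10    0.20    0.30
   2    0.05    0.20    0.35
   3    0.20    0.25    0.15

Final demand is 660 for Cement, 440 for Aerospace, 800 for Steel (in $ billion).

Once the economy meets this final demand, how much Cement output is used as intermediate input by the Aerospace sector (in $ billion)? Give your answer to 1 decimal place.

z_12 = 282.5

I − A =
  [   0.90    -0.20    -0.30]
  [  -0.05     0.80    -0.35]
  [  -0.20    -0.25     0.85]
Cofactors of I−A, C_ij = (−1)^(i+j)·(minor ij) (rows/columns in the sector order above):
  C_11 = (0.80)(0.85) − (-0.35)(-0.25) = 0.5925
  C_12 = −[(-0.05)(0.85) − (-0.35)(-0.20)] = 0.1125
  C_13 = (-0.05)(-0.25) − (0.80)(-0.20) = 0.1725
  C_21 = −[(-0.20)(0.85) − (-0.30)(-0.25)] = 0.2450
  C_22 = (0.90)(0.85) − (-0.30)(-0.20) = 0.7050
  C_23 = −[(0.90)(-0.25) − (-0.20)(-0.20)] = 0.2650
  C_31 = (-0.20)(-0.35) − (-0.30)(0.80) = 0.3100
  C_32 = −[(0.90)(-0.35) − (-0.30)(-0.05)] = 0.3300
  C_33 = (0.90)(0.80) − (-0.20)(-0.05) = 0.7100
det(I−A) = Σ_j (I−A)_1j·C_1j = (0.90)(0.5925) + (-0.20)(0.1125) + (-0.30)(0.1725) = 0.4590
adj(I−A) = Cᵀ =
  [ 0.5925   0.2450   0.3100]
  [ 0.1125   0.7050   0.3300]
  [ 0.1725   0.2650   0.7100]
(I − A)⁻¹ = adj(I−A) / det(I−A) ≈
  [   1.2908     0.5338     0.6754]
  [   0.2451     1.5359     0.7190]
  [   0.3758     0.5773     1.5468]
First solve x = (I − A)⁻¹ d = adj(I−A)·d / det(I−A); in particular x_2 = (0.1125·660 + 0.7050·440 + 0.3300·800) / 0.4590 = 648.45 / 0.4590 ≈ 1412.745.
Intermediate flow from 1 to 2: z_12 = a_12 · x_2 = 0.20 × 648.45 / 0.4590 = 129.69 / 0.4590 ≈ 282.5.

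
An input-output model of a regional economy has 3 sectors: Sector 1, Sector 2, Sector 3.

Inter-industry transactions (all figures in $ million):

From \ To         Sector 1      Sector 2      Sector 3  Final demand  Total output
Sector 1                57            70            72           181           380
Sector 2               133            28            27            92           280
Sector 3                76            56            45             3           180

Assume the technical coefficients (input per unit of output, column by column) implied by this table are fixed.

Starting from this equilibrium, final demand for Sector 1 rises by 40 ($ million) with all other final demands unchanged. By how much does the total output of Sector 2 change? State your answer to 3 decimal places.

Technical coefficients a_ij = z_ij / X_j:
  a_11 = 57/380 = 0.15, a_21 = 133/380 = 0.35, a_31 = 76/380 = 0.20
  a_12 = 70/280 = 0.25, a_22 = 28/280 = 0.10, a_32 = 56/280 = 0.20
  a_13 = 72/180 = 0.40, a_23 = 27/180 = 0.15, a_33 = 45/180 = 0.25
I − A =
  [   0.85    -0.25    -0.40]
  [  -0.35     0.90    -0.15]
  [  -0.20    -0.20     0.75]
Cofactors of I−A, C_ij = (−1)^(i+j)·(minor ij) (rows/columns in the sector order above):
  C_11 = (0.90)(0.75) − (-0.15)(-0.20) = 0.6450
  C_12 = −[(-0.35)(0.75) − (-0.15)(-0.20)] = 0.2925
  C_13 = (-0.35)(-0.20) − (0.90)(-0.20) = 0.2500
  C_21 = −[(-0.25)(0.75) − (-0.40)(-0.20)] = 0.2675
  C_22 = (0.85)(0.75) − (-0.40)(-0.20) = 0.5575
  C_23 = −[(0.85)(-0.20) − (-0.25)(-0.20)] = 0.2200
  C_31 = (-0.25)(-0.15) − (-0.40)(0.90) = 0.3975
  C_32 = −[(0.85)(-0.15) − (-0.40)(-0.35)] = 0.2675
  C_33 = (0.85)(0.90) − (-0.25)(-0.35) = 0.6775
det(I−A) = Σ_j (I−A)_1j·C_1j = (0.85)(0.6450) + (-0.25)(0.2925) + (-0.40)(0.2500) = 0.375125
adj(I−A) = Cᵀ =
  [ 0.6450   0.2675   0.3975]
  [ 0.2925   0.5575   0.2675]
  [ 0.2500   0.2200   0.6775]
(I − A)⁻¹ = adj(I−A) / det(I−A) ≈
  [   1.7194     0.7131     1.0596]
  [   0.7797     1.4862     0.7131]
  [   0.6664     0.5865     1.8061]
Δx = (I − A)⁻¹ Δd with Δd having +40 in the Sector 1 component and 0 elsewhere.
So Δx_2 = L_21 · (+40), where L_21 = adj(I−A)_21 / det(I−A) = 0.2925 / 0.375125.
Δx_2 = 0.2925 × (+40) / 0.375125 = 11.70 / 0.375125 ≈ 31.190.

Δx_2 = 31.190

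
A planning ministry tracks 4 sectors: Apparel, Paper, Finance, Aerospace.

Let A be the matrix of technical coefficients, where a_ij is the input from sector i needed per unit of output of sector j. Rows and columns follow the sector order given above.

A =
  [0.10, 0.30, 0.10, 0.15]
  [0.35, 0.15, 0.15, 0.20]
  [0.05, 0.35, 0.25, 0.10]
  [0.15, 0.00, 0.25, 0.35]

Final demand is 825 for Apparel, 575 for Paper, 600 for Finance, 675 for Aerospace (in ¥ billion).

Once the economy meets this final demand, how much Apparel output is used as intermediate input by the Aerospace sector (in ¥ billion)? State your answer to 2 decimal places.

z_14 = 399.01

I − A =
  [   0.90    -0.30    -0.10    -0.15]
  [  -0.35     0.85    -0.15    -0.20]
  [  -0.05    -0.35     0.75    -0.10]
  [  -0.15     0.00    -0.25     0.65]
Compute the cofactors C_ij = (−1)^(i+j)·(3×3 minor ij) of I−A; the adjugate is their transpose:
adj(I−A) = Cᵀ =
  [ 0.341500   0.174625   0.131375   0.152750]
  [ 0.194000   0.392750   0.168250   0.191500]
  [ 0.130500   0.211125   0.400875   0.156750]
  [ 0.129000   0.121500   0.184500   0.429000]
det(I−A) = Σ_j (I−A)_1j·C_1j = (0.90)(0.341500) + (-0.30)(0.194000) + (-0.10)(0.130500) + (-0.15)(0.129000) = 0.21675
(I − A)⁻¹ = adj(I−A) / det(I−A) ≈
  [   1.5755     0.8057     0.6061     0.7047]
  [   0.8950     1.8120     0.7762     0.8835]
  [   0.6021     0.9740     1.8495     0.7232]
  [   0.5952     0.5606     0.8512     1.9792]
First solve x = (I − A)⁻¹ d = adj(I−A)·d / det(I−A); in particular x_4 = (0.129000·825 + 0.121500·575 + 0.184500·600 + 0.429000·675) / 0.21675 = 576.5625 / 0.21675 ≈ 2660.0346.
Intermediate flow from 1 to 4: z_14 = a_14 · x_4 = 0.15 × 576.5625 / 0.21675 = 86.484375 / 0.21675 ≈ 399.01.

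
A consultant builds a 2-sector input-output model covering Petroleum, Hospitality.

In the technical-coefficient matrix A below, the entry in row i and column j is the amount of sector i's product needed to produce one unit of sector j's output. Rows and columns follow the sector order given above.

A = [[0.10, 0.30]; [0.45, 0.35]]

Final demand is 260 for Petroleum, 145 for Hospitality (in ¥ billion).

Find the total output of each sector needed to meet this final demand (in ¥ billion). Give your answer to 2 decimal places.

I − A =
  [   0.90    -0.30]
  [  -0.45     0.65]
det(I−A) = (0.90)(0.65) − (-0.30)(-0.45) = 0.4500
adj(I−A) = [[0.65, 0.30], [0.45, 0.90]]
(I − A)⁻¹ = adj(I−A) / det(I−A) ≈
  [   1.4444     0.6667]
  [   1.0000     2.0000]
x = (I − A)⁻¹ d = adj(I−A)·d / det(I−A), with det(I−A) = 0.4500:
  x_1 = (0.65·260 + 0.30·145) / 0.4500 = 212.50 / 0.4500 ≈ 472.22
  x_2 = (0.45·260 + 0.90·145) / 0.4500 = 247.50 / 0.4500 = 550.00

x_1 = 472.22, x_2 = 550.00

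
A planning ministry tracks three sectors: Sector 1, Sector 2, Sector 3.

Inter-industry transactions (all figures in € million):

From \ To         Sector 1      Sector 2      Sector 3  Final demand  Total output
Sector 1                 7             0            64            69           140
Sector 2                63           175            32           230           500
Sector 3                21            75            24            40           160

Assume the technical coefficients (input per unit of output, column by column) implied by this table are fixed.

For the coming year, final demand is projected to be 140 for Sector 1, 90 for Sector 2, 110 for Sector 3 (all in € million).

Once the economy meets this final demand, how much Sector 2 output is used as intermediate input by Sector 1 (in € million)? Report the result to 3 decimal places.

Technical coefficients a_ij = z_ij / X_j:
  a_11 = 7/140 = 0.05, a_21 = 63/140 = 0.45, a_31 = 21/140 = 0.15
  a_12 = 0/500 = 0.00, a_22 = 175/500 = 0.35, a_32 = 75/500 = 0.15
  a_13 = 64/160 = 0.40, a_23 = 32/160 = 0.20, a_33 = 24/160 = 0.15
I − A =
  [   0.95     0.00    -0.40]
  [  -0.45     0.65    -0.20]
  [  -0.15    -0.15     0.85]
Cofactors of I−A, C_ij = (−1)^(i+j)·(minor ij) (rows/columns in the sector order above):
  C_11 = (0.65)(0.85) − (-0.20)(-0.15) = 0.5225
  C_12 = −[(-0.45)(0.85) − (-0.20)(-0.15)] = 0.4125
  C_13 = (-0.45)(-0.15) − (0.65)(-0.15) = 0.1650
  C_21 = −[(0.00)(0.85) − (-0.40)(-0.15)] = 0.0600
  C_22 = (0.95)(0.85) − (-0.40)(-0.15) = 0.7475
  C_23 = −[(0.95)(-0.15) − (0.00)(-0.15)] = 0.1425
  C_31 = (0.00)(-0.20) − (-0.40)(0.65) = 0.2600
  C_32 = −[(0.95)(-0.20) − (-0.40)(-0.45)] = 0.3700
  C_33 = (0.95)(0.65) − (0.00)(-0.45) = 0.6175
det(I−A) = Σ_j (I−A)_1j·C_1j = (0.95)(0.5225) + (0.00)(0.4125) + (-0.40)(0.1650) = 0.430375
adj(I−A) = Cᵀ =
  [ 0.5225   0.0600   0.2600]
  [ 0.4125   0.7475   0.3700]
  [ 0.1650   0.1425   0.6175]
(I − A)⁻¹ = adj(I−A) / det(I−A) ≈
  [   1.2141     0.1394     0.6041]
  [   0.9585     1.7369     0.8597]
  [   0.3834     0.3311     1.4348]
First solve x = (I − A)⁻¹ d = adj(I−A)·d / det(I−A); in particular x_1 = (0.5225·140 + 0.0600·90 + 0.2600·110) / 0.430375 = 107.15 / 0.430375 ≈ 248.96892.
Intermediate flow from 2 to 1: z_21 = a_21 · x_1 = 0.45 × 107.15 / 0.430375 = 48.2175 / 0.430375 ≈ 112.036.

z_21 = 112.036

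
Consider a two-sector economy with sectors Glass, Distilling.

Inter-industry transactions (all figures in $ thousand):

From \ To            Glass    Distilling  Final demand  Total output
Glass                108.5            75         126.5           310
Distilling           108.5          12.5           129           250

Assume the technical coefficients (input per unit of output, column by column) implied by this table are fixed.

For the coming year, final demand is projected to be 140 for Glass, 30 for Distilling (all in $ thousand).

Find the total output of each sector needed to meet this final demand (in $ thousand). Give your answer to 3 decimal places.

Technical coefficients a_ij = z_ij / X_j:
  a_11 = 108.5/310 = 0.35, a_21 = 108.5/310 = 0.35
  a_12 = 75/250 = 0.30, a_22 = 12.5/250 = 0.05
I − A =
  [   0.65    -0.30]
  [  -0.35     0.95]
det(I−A) = (0.65)(0.95) − (-0.30)(-0.35) = 0.5125
adj(I−A) = [[0.95, 0.30], [0.35, 0.65]]
(I − A)⁻¹ = adj(I−A) / det(I−A) ≈
  [   1.8537     0.5854]
  [   0.6829     1.2683]
x = (I − A)⁻¹ d = adj(I−A)·d / det(I−A), with det(I−A) = 0.5125:
  x_1 = (0.95·140 + 0.30·30) / 0.5125 = 142.00 / 0.5125 ≈ 277.073
  x_2 = (0.35·140 + 0.65·30) / 0.5125 = 68.50 / 0.5125 ≈ 133.659

x_1 = 277.073, x_2 = 133.659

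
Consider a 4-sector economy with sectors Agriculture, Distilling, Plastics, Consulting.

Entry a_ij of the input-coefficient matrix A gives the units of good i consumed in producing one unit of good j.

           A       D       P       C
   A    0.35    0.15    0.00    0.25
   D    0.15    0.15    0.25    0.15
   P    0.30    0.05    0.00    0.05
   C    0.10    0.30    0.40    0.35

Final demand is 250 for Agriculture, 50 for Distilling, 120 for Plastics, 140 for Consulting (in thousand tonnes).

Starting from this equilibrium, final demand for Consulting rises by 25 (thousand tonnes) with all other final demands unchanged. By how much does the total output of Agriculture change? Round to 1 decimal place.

I − A =
  [   0.65    -0.15     0.00    -0.25]
  [  -0.15     0.85    -0.25    -0.15]
  [  -0.30    -0.05     1.00    -0.05]
  [  -0.10    -0.30    -0.40     0.65]
Compute the cofactors C_ij = (−1)^(i+j)·(3×3 minor ij) of I−A; the adjugate is their transpose:
adj(I−A) = Cᵀ =
  [ 0.475625   0.174500   0.137125   0.233750]
  [ 0.177500   0.354500   0.153375   0.161875]
  [ 0.164375   0.082125   0.280500   0.103750]
  [ 0.256250   0.241000   0.264500   0.510625]
det(I−A) = Σ_j (I−A)_1j·C_1j = (0.65)(0.475625) + (-0.15)(0.177500) + (0.00)(0.164375) + (-0.25)(0.256250) = 0.21846875
(I − A)⁻¹ = adj(I−A) / det(I−A) ≈
  [   2.1771     0.7987     0.6277     1.0699]
  [   0.8125     1.6227     0.7020     0.7410]
  [   0.7524     0.3759     1.2839     0.4749]
  [   1.1729     1.1031     1.2107     2.3373]
Δx = (I − A)⁻¹ Δd with Δd having +25 in the Consulting component and 0 elsewhere.
So Δx_A = L_AC · (+25), where L_AC = adj(I−A)_AC / det(I−A) = 0.233750 / 0.21846875.
Δx_A = 0.233750 × (+25) / 0.21846875 = 5.84375 / 0.21846875 ≈ 26.7.

Δx_A = 26.7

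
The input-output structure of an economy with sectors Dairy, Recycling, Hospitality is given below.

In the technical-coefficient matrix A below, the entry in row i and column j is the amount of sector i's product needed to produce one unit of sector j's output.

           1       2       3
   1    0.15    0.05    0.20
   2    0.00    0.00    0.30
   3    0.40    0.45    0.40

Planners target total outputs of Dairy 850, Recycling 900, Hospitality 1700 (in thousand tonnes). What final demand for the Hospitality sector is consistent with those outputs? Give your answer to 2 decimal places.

d_3 = 275.00

I − A =
  [   0.85    -0.05    -0.20]
  [   0.00     1.00    -0.30]
  [  -0.40    -0.45     0.60]
d = (I − A) x:
  d_1 = (+0.85)·850 + (-0.05)·900 + (-0.20)·1700 = 337.50
  d_2 = (+0.00)·850 + (+1.00)·900 + (-0.30)·1700 = 390.00
  d_3 = (-0.40)·850 + (-0.45)·900 + (+0.60)·1700 = 275.00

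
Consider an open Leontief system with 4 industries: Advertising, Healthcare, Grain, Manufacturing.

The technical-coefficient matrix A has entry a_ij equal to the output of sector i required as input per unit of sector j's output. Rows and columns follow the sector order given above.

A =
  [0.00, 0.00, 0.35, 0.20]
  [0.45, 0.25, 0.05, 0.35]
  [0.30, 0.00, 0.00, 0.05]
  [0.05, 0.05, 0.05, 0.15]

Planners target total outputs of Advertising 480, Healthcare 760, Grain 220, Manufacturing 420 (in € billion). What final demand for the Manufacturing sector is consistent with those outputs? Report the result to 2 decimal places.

I − A =
  [   1.00     0.00    -0.35    -0.20]
  [  -0.45     0.75    -0.05    -0.35]
  [  -0.30     0.00     1.00    -0.05]
  [  -0.05    -0.05    -0.05     0.85]
d = (I − A) x:
  d_1 = (+1.00)·480 + (+0.00)·760 + (-0.35)·220 + (-0.20)·420 = 319.00
  d_2 = (-0.45)·480 + (+0.75)·760 + (-0.05)·220 + (-0.35)·420 = 196.00
  d_3 = (-0.30)·480 + (+0.00)·760 + (+1.00)·220 + (-0.05)·420 = 55.00
  d_4 = (-0.05)·480 + (-0.05)·760 + (-0.05)·220 + (+0.85)·420 = 284.00

d_4 = 284.00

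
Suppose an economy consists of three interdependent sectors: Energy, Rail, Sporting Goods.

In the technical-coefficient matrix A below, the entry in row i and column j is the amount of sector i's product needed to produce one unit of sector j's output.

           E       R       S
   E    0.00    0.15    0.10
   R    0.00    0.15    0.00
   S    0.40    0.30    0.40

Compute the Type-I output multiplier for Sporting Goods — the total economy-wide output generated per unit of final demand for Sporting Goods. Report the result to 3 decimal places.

m_S = 1.964

I − A =
  [   1.00    -0.15    -0.10]
  [   0.00     0.85     0.00]
  [  -0.40    -0.30     0.60]
Cofactors of I−A, C_ij = (−1)^(i+j)·(minor ij) (rows/columns in the sector order above):
  C_11 = (0.85)(0.60) − (0.00)(-0.30) = 0.5100
  C_12 = −[(0.00)(0.60) − (0.00)(-0.40)] = 0.0000
  C_13 = (0.00)(-0.30) − (0.85)(-0.40) = 0.3400
  C_21 = −[(-0.15)(0.60) − (-0.10)(-0.30)] = 0.1200
  C_22 = (1.00)(0.60) − (-0.10)(-0.40) = 0.5600
  C_23 = −[(1.00)(-0.30) − (-0.15)(-0.40)] = 0.3600
  C_31 = (-0.15)(0.00) − (-0.10)(0.85) = 0.0850
  C_32 = −[(1.00)(0.00) − (-0.10)(0.00)] = 0.0000
  C_33 = (1.00)(0.85) − (-0.15)(0.00) = 0.8500
det(I−A) = Σ_j (I−A)_1j·C_1j = (1.00)(0.5100) + (-0.15)(0.0000) + (-0.10)(0.3400) = 0.4760
adj(I−A) = Cᵀ =
  [ 0.5100   0.1200   0.0850]
  [ 0.0000   0.5600   0.0000]
  [ 0.3400   0.3600   0.8500]
(I − A)⁻¹ = adj(I−A) / det(I−A) ≈
  [   1.0714     0.2521     0.1786]
  [   0.0000     1.1765     0.0000]
  [   0.7143     0.7563     1.7857]
The output multiplier for sector j is the column-j sum of the Leontief inverse (I − A)⁻¹ = adj(I−A) / det(I−A).
Column S of adj(I−A): (0.0850, 0.0000, 0.8500); det(I−A) = 0.4760.
m_S = (0.0850 + 0.0000 + 0.8500) / 0.4760 = 0.935 / 0.4760 ≈ 1.964.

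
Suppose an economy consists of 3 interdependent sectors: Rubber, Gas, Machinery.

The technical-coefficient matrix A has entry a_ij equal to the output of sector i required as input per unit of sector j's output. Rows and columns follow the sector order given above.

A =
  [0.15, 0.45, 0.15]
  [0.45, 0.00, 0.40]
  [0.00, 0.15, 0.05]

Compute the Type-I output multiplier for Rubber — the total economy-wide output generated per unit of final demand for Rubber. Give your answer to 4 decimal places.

I − A =
  [   0.85    -0.45    -0.15]
  [  -0.45     1.00    -0.40]
  [   0.00    -0.15     0.95]
Cofactors of I−A, C_ij = (−1)^(i+j)·(minor ij) (rows/columns in the sector order above):
  C_11 = (1.00)(0.95) − (-0.40)(-0.15) = 0.8900
  C_12 = −[(-0.45)(0.95) − (-0.40)(0.00)] = 0.4275
  C_13 = (-0.45)(-0.15) − (1.00)(0.00) = 0.0675
  C_21 = −[(-0.45)(0.95) − (-0.15)(-0.15)] = 0.4500
  C_22 = (0.85)(0.95) − (-0.15)(0.00) = 0.8075
  C_23 = −[(0.85)(-0.15) − (-0.45)(0.00)] = 0.1275
  C_31 = (-0.45)(-0.40) − (-0.15)(1.00) = 0.3300
  C_32 = −[(0.85)(-0.40) − (-0.15)(-0.45)] = 0.4075
  C_33 = (0.85)(1.00) − (-0.45)(-0.45) = 0.6475
det(I−A) = Σ_j (I−A)_1j·C_1j = (0.85)(0.8900) + (-0.45)(0.4275) + (-0.15)(0.0675) = 0.5540
adj(I−A) = Cᵀ =
  [ 0.8900   0.4500   0.3300]
  [ 0.4275   0.8075   0.4075]
  [ 0.0675   0.1275   0.6475]
(I − A)⁻¹ = adj(I−A) / det(I−A) ≈
  [   1.60650     0.81227     0.59567]
  [   0.77166     1.45758     0.73556]
  [   0.12184     0.23014     1.16877]
The output multiplier for sector j is the column-j sum of the Leontief inverse (I − A)⁻¹ = adj(I−A) / det(I−A).
Column R of adj(I−A): (0.8900, 0.4275, 0.0675); det(I−A) = 0.5540.
m_R = (0.8900 + 0.4275 + 0.0675) / 0.5540 = 1.385 / 0.5540 = 2.5000.

m_R = 2.5000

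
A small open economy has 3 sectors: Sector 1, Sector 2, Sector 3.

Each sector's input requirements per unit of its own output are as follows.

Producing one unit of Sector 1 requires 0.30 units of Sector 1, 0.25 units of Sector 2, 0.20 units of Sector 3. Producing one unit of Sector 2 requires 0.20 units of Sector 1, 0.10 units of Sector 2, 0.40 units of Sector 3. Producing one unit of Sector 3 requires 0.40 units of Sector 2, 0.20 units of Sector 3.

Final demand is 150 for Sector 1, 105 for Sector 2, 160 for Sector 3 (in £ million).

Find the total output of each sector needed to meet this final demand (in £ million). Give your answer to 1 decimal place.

x_1 = 338.1, x_2 = 433.3, x_3 = 501.2

I − A =
  [   0.70    -0.20     0.00]
  [  -0.25     0.90    -0.40]
  [  -0.20    -0.40     0.80]
Cofactors of I−A, C_ij = (−1)^(i+j)·(minor ij) (rows/columns in the sector order above):
  C_11 = (0.90)(0.80) − (-0.40)(-0.40) = 0.5600
  C_12 = −[(-0.25)(0.80) − (-0.40)(-0.20)] = 0.2800
  C_13 = (-0.25)(-0.40) − (0.90)(-0.20) = 0.2800
  C_21 = −[(-0.20)(0.80) − (0.00)(-0.40)] = 0.1600
  C_22 = (0.70)(0.80) − (0.00)(-0.20) = 0.5600
  C_23 = −[(0.70)(-0.40) − (-0.20)(-0.20)] = 0.3200
  C_31 = (-0.20)(-0.40) − (0.00)(0.90) = 0.0800
  C_32 = −[(0.70)(-0.40) − (0.00)(-0.25)] = 0.2800
  C_33 = (0.70)(0.90) − (-0.20)(-0.25) = 0.5800
det(I−A) = Σ_j (I−A)_1j·C_1j = (0.70)(0.5600) + (-0.20)(0.2800) + (0.00)(0.2800) = 0.3360
adj(I−A) = Cᵀ =
  [ 0.5600   0.1600   0.0800]
  [ 0.2800   0.5600   0.2800]
  [ 0.2800   0.3200   0.5800]
(I − A)⁻¹ = adj(I−A) / det(I−A) ≈
  [   1.6667     0.4762     0.2381]
  [   0.8333     1.6667     0.8333]
  [   0.8333     0.9524     1.7262]
x = (I − A)⁻¹ d = adj(I−A)·d / det(I−A), with det(I−A) = 0.3360:
  x_1 = (0.5600·150 + 0.1600·105 + 0.0800·160) / 0.3360 = 113.60 / 0.3360 ≈ 338.1
  x_2 = (0.2800·150 + 0.5600·105 + 0.2800·160) / 0.3360 = 145.60 / 0.3360 ≈ 433.3
  x_3 = (0.2800·150 + 0.3200·105 + 0.5800·160) / 0.3360 = 168.40 / 0.3360 ≈ 501.2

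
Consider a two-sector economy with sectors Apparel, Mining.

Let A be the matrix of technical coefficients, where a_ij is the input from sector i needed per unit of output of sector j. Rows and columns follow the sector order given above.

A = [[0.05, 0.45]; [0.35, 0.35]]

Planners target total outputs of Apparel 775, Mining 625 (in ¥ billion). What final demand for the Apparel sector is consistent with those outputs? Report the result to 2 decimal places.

d_1 = 455.00

I − A =
  [   0.95    -0.45]
  [  -0.35     0.65]
d = (I − A) x:
  d_1 = (+0.95)·775 + (-0.45)·625 = 455.00
  d_2 = (-0.35)·775 + (+0.65)·625 = 135.00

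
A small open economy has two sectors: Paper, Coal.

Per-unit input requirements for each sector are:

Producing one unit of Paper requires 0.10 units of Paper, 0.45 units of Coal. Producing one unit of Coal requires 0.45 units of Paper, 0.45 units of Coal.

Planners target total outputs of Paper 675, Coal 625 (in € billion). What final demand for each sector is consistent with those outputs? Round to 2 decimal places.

d_P = 326.25, d_C = 40.00

I − A =
  [   0.90    -0.45]
  [  -0.45     0.55]
d = (I − A) x:
  d_P = (+0.90)·675 + (-0.45)·625 = 326.25
  d_C = (-0.45)·675 + (+0.55)·625 = 40.00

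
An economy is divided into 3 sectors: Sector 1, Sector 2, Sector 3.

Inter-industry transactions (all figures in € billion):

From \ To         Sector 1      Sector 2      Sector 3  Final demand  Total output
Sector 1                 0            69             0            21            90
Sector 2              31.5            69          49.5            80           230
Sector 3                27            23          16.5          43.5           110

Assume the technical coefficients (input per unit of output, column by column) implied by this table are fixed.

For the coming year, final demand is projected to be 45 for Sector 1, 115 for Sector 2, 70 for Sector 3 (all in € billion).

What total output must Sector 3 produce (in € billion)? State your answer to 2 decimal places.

Technical coefficients a_ij = z_ij / X_j:
  a_11 = 0/90 = 0.00, a_21 = 31.5/90 = 0.35, a_31 = 27/90 = 0.30
  a_12 = 69/230 = 0.30, a_22 = 69/230 = 0.30, a_32 = 23/230 = 0.10
  a_13 = 0/110 = 0.00, a_23 = 49.5/110 = 0.45, a_33 = 16.5/110 = 0.15
I − A =
  [   1.00    -0.30     0.00]
  [  -0.35     0.70    -0.45]
  [  -0.30    -0.10     0.85]
Cofactors of I−A, C_ij = (−1)^(i+j)·(minor ij) (rows/columns in the sector order above):
  C_11 = (0.70)(0.85) − (-0.45)(-0.10) = 0.5500
  C_12 = −[(-0.35)(0.85) − (-0.45)(-0.30)] = 0.4325
  C_13 = (-0.35)(-0.10) − (0.70)(-0.30) = 0.2450
  C_21 = −[(-0.30)(0.85) − (0.00)(-0.10)] = 0.2550
  C_22 = (1.00)(0.85) − (0.00)(-0.30) = 0.8500
  C_23 = −[(1.00)(-0.10) − (-0.30)(-0.30)] = 0.1900
  C_31 = (-0.30)(-0.45) − (0.00)(0.70) = 0.1350
  C_32 = −[(1.00)(-0.45) − (0.00)(-0.35)] = 0.4500
  C_33 = (1.00)(0.70) − (-0.30)(-0.35) = 0.5950
det(I−A) = Σ_j (I−A)_1j·C_1j = (1.00)(0.5500) + (-0.30)(0.4325) + (0.00)(0.2450) = 0.42025
adj(I−A) = Cᵀ =
  [ 0.5500   0.2550   0.1350]
  [ 0.4325   0.8500   0.4500]
  [ 0.2450   0.1900   0.5950]
(I − A)⁻¹ = adj(I−A) / det(I−A) ≈
  [   1.3087     0.6068     0.3212]
  [   1.0291     2.0226     1.0708]
  [   0.5830     0.4521     1.4158]
x = (I − A)⁻¹ d = adj(I−A)·d / det(I−A), with det(I−A) = 0.42025:
  x_1 = (0.5500·45 + 0.2550·115 + 0.1350·70) / 0.42025 = 63.525 / 0.42025 ≈ 151.16
  x_2 = (0.4325·45 + 0.8500·115 + 0.4500·70) / 0.42025 = 148.7125 / 0.42025 ≈ 353.87
  x_3 = (0.2450·45 + 0.1900·115 + 0.5950·70) / 0.42025 = 74.525 / 0.42025 ≈ 177.33

x_3 = 177.33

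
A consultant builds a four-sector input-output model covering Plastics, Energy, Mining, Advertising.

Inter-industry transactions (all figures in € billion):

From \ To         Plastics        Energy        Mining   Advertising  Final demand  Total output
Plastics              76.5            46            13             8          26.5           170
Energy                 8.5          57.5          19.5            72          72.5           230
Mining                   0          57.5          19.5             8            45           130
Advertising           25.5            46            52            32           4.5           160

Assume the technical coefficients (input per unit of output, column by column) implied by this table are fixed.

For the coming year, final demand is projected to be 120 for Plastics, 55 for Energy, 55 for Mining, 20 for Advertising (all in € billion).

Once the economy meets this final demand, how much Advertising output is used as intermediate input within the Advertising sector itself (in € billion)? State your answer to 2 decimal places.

z_44 = 48.70

Technical coefficients a_ij = z_ij / X_j:
  a_11 = 76.5/170 = 0.45, a_21 = 8.5/170 = 0.05, a_31 = 0/170 = 0.00, a_41 = 25.5/170 = 0.15
  a_12 = 46/230 = 0.20, a_22 = 57.5/230 = 0.25, a_32 = 57.5/230 = 0.25, a_42 = 46/230 = 0.20
  a_13 = 13/130 = 0.10, a_23 = 19.5/130 = 0.15, a_33 = 19.5/130 = 0.15, a_43 = 52/130 = 0.40
  a_14 = 8/160 = 0.05, a_24 = 72/160 = 0.45, a_34 = 8/160 = 0.05, a_44 = 32/160 = 0.20
I − A =
  [   0.55    -0.20    -0.10    -0.05]
  [  -0.05     0.75    -0.15    -0.45]
  [   0.00    -0.25     0.85    -0.05]
  [  -0.15    -0.20    -0.40     0.80]
Compute the cofactors C_ij = (−1)^(i+j)·(3×3 minor ij) of I−A; the adjugate is their transpose:
adj(I−A) = Cᵀ =
  [ 0.342000   0.166500   0.127500   0.123000]
  [ 0.091500   0.355875   0.175625   0.216875]
  [ 0.033000   0.115125   0.252875   0.082625]
  [ 0.103500   0.177750   0.194250   0.320250]
det(I−A) = Σ_j (I−A)_1j·C_1j = (0.55)(0.342000) + (-0.20)(0.091500) + (-0.10)(0.033000) + (-0.05)(0.103500) = 0.161325
(I − A)⁻¹ = adj(I−A) / det(I−A) ≈
  [   2.1199     1.0321     0.7903     0.7624]
  [   0.5672     2.2060     1.0886     1.3443]
  [   0.2046     0.7136     1.5675     0.5122]
  [   0.6416     1.1018     1.2041     1.9851]
First solve x = (I − A)⁻¹ d = adj(I−A)·d / det(I−A); in particular x_4 = (0.103500·120 + 0.177750·55 + 0.194250·55 + 0.320250·20) / 0.161325 = 39.285 / 0.161325 ≈ 243.5146.
Intermediate flow from 4 to 4: z_44 = a_44 · x_4 = 0.20 × 39.285 / 0.161325 = 7.857 / 0.161325 ≈ 48.70.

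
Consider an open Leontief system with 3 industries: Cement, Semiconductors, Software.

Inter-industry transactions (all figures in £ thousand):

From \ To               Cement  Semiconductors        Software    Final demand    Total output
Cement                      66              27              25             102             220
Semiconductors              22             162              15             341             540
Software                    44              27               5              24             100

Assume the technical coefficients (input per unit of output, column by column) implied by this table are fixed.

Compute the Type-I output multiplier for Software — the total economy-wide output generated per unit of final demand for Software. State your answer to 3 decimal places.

Technical coefficients a_ij = z_ij / X_j:
  a_11 = 66/220 = 0.30, a_21 = 22/220 = 0.10, a_31 = 44/220 = 0.20
  a_12 = 27/540 = 0.05, a_22 = 162/540 = 0.30, a_32 = 27/540 = 0.05
  a_13 = 25/100 = 0.25, a_23 = 15/100 = 0.15, a_33 = 5/100 = 0.05
I − A =
  [   0.70    -0.05    -0.25]
  [  -0.10     0.70    -0.15]
  [  -0.20    -0.05     0.95]
Cofactors of I−A, C_ij = (−1)^(i+j)·(minor ij) (rows/columns in the sector order above):
  C_11 = (0.70)(0.95) − (-0.15)(-0.05) = 0.6575
  C_12 = −[(-0.10)(0.95) − (-0.15)(-0.20)] = 0.1250
  C_13 = (-0.10)(-0.05) − (0.70)(-0.20) = 0.1450
  C_21 = −[(-0.05)(0.95) − (-0.25)(-0.05)] = 0.0600
  C_22 = (0.70)(0.95) − (-0.25)(-0.20) = 0.6150
  C_23 = −[(0.70)(-0.05) − (-0.05)(-0.20)] = 0.0450
  C_31 = (-0.05)(-0.15) − (-0.25)(0.70) = 0.1825
  C_32 = −[(0.70)(-0.15) − (-0.25)(-0.10)] = 0.1300
  C_33 = (0.70)(0.70) − (-0.05)(-0.10) = 0.4850
det(I−A) = Σ_j (I−A)_1j·C_1j = (0.70)(0.6575) + (-0.05)(0.1250) + (-0.25)(0.1450) = 0.41775
adj(I−A) = Cᵀ =
  [ 0.6575   0.0600   0.1825]
  [ 0.1250   0.6150   0.1300]
  [ 0.1450   0.0450   0.4850]
(I − A)⁻¹ = adj(I−A) / det(I−A) ≈
  [   1.5739     0.1436     0.4369]
  [   0.2992     1.4722     0.3112]
  [   0.3471     0.1077     1.1610]
The output multiplier for sector j is the column-j sum of the Leontief inverse (I − A)⁻¹ = adj(I−A) / det(I−A).
Column 3 of adj(I−A): (0.1825, 0.1300, 0.4850); det(I−A) = 0.41775.
m_3 = (0.1825 + 0.1300 + 0.4850) / 0.41775 = 0.7975 / 0.41775 ≈ 1.909.

m_3 = 1.909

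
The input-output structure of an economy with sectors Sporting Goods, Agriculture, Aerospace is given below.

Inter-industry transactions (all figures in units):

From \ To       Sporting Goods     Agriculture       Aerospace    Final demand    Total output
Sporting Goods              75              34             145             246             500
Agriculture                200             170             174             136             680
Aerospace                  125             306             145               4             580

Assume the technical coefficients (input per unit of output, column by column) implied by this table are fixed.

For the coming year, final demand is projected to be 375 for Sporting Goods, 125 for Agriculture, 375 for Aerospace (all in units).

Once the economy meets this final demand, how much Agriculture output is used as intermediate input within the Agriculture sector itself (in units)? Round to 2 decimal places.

Technical coefficients a_ij = z_ij / X_j:
  a_11 = 75/500 = 0.15, a_21 = 200/500 = 0.40, a_31 = 125/500 = 0.25
  a_12 = 34/680 = 0.05, a_22 = 170/680 = 0.25, a_32 = 306/680 = 0.45
  a_13 = 145/580 = 0.25, a_23 = 174/580 = 0.30, a_33 = 145/580 = 0.25
I − A =
  [   0.85    -0.05    -0.25]
  [  -0.40     0.75    -0.30]
  [  -0.25    -0.45     0.75]
Cofactors of I−A, C_ij = (−1)^(i+j)·(minor ij) (rows/columns in the sector order above):
  C_11 = (0.75)(0.75) − (-0.30)(-0.45) = 0.4275
  C_12 = −[(-0.40)(0.75) − (-0.30)(-0.25)] = 0.3750
  C_13 = (-0.40)(-0.45) − (0.75)(-0.25) = 0.3675
  C_21 = −[(-0.05)(0.75) − (-0.25)(-0.45)] = 0.1500
  C_22 = (0.85)(0.75) − (-0.25)(-0.25) = 0.5750
  C_23 = −[(0.85)(-0.45) − (-0.05)(-0.25)] = 0.3950
  C_31 = (-0.05)(-0.30) − (-0.25)(0.75) = 0.2025
  C_32 = −[(0.85)(-0.30) − (-0.25)(-0.40)] = 0.3550
  C_33 = (0.85)(0.75) − (-0.05)(-0.40) = 0.6175
det(I−A) = Σ_j (I−A)_1j·C_1j = (0.85)(0.4275) + (-0.05)(0.3750) + (-0.25)(0.3675) = 0.25275
adj(I−A) = Cᵀ =
  [ 0.4275   0.1500   0.2025]
  [ 0.3750   0.5750   0.3550]
  [ 0.3675   0.3950   0.6175]
(I − A)⁻¹ = adj(I−A) / det(I−A) ≈
  [   1.6914     0.5935     0.8012]
  [   1.4837     2.2750     1.4045]
  [   1.4540     1.5628     2.4431]
First solve x = (I − A)⁻¹ d = adj(I−A)·d / det(I−A); in particular x_2 = (0.3750·375 + 0.5750·125 + 0.3550·375) / 0.25275 = 345.625 / 0.25275 ≈ 1367.4580.
Intermediate flow from 2 to 2: z_22 = a_22 · x_2 = 0.25 × 345.625 / 0.25275 = 86.40625 / 0.25275 ≈ 341.86.

z_22 = 341.86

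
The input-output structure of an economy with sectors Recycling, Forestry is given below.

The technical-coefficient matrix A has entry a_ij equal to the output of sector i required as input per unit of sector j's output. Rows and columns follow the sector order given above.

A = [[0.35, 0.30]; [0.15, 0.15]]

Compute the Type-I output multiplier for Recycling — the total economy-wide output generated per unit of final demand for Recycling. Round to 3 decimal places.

m_R = 1.970

I − A =
  [   0.65    -0.30]
  [  -0.15     0.85]
det(I−A) = (0.65)(0.85) − (-0.30)(-0.15) = 0.5075
adj(I−A) = [[0.85, 0.30], [0.15, 0.65]]
(I − A)⁻¹ = adj(I−A) / det(I−A) ≈
  [   1.6749     0.5911]
  [   0.2956     1.2808]
The output multiplier for sector j is the column-j sum of the Leontief inverse (I − A)⁻¹ = adj(I−A) / det(I−A).
Column R of adj(I−A): (0.85, 0.15); det(I−A) = 0.5075.
m_R = (0.85 + 0.15) / 0.5075 = 1.00 / 0.5075 ≈ 1.970.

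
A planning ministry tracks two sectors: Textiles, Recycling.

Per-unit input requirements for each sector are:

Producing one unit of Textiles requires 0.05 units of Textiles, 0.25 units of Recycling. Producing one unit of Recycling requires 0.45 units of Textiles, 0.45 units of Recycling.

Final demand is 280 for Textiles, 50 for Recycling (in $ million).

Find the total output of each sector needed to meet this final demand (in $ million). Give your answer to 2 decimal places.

I − A =
  [   0.95    -0.45]
  [  -0.25     0.55]
det(I−A) = (0.95)(0.55) − (-0.45)(-0.25) = 0.4100
adj(I−A) = [[0.55, 0.45], [0.25, 0.95]]
(I − A)⁻¹ = adj(I−A) / det(I−A) ≈
  [   1.3415     1.0976]
  [   0.6098     2.3171]
x = (I − A)⁻¹ d = adj(I−A)·d / det(I−A), with det(I−A) = 0.4100:
  x_T = (0.55·280 + 0.45·50) / 0.4100 = 176.50 / 0.4100 ≈ 430.49
  x_R = (0.25·280 + 0.95·50) / 0.4100 = 117.50 / 0.4100 ≈ 286.59

x_T = 430.49, x_R = 286.59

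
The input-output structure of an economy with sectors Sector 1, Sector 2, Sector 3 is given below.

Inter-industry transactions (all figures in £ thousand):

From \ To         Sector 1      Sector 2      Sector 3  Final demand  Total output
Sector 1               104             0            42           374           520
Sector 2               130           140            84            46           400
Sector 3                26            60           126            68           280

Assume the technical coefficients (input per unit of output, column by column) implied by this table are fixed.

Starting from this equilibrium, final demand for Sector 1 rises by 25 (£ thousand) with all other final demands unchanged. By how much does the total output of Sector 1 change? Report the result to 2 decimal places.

Δx_1 = 32.62

Technical coefficients a_ij = z_ij / X_j:
  a_11 = 104/520 = 0.20, a_21 = 130/520 = 0.25, a_31 = 26/520 = 0.05
  a_12 = 0/400 = 0.00, a_22 = 140/400 = 0.35, a_32 = 60/400 = 0.15
  a_13 = 42/280 = 0.15, a_23 = 84/280 = 0.30, a_33 = 126/280 = 0.45
I − A =
  [   0.80     0.00    -0.15]
  [  -0.25     0.65    -0.30]
  [  -0.05    -0.15     0.55]
Cofactors of I−A, C_ij = (−1)^(i+j)·(minor ij) (rows/columns in the sector order above):
  C_11 = (0.65)(0.55) − (-0.30)(-0.15) = 0.3125
  C_12 = −[(-0.25)(0.55) − (-0.30)(-0.05)] = 0.1525
  C_13 = (-0.25)(-0.15) − (0.65)(-0.05) = 0.0700
  C_21 = −[(0.00)(0.55) − (-0.15)(-0.15)] = 0.0225
  C_22 = (0.80)(0.55) − (-0.15)(-0.05) = 0.4325
  C_23 = −[(0.80)(-0.15) − (0.00)(-0.05)] = 0.1200
  C_31 = (0.00)(-0.30) − (-0.15)(0.65) = 0.0975
  C_32 = −[(0.80)(-0.30) − (-0.15)(-0.25)] = 0.2775
  C_33 = (0.80)(0.65) − (0.00)(-0.25) = 0.5200
det(I−A) = Σ_j (I−A)_1j·C_1j = (0.80)(0.3125) + (0.00)(0.1525) + (-0.15)(0.0700) = 0.2395
adj(I−A) = Cᵀ =
  [ 0.3125   0.0225   0.0975]
  [ 0.1525   0.4325   0.2775]
  [ 0.0700   0.1200   0.5200]
(I − A)⁻¹ = adj(I−A) / det(I−A) ≈
  [   1.3048     0.0939     0.4071]
  [   0.6367     1.8058     1.1587]
  [   0.2923     0.5010     2.1712]
Δx = (I − A)⁻¹ Δd with Δd having +25 in the Sector 1 component and 0 elsewhere.
So Δx_1 = L_11 · (+25), where L_11 = adj(I−A)_11 / det(I−A) = 0.3125 / 0.2395.
Δx_1 = 0.3125 × (+25) / 0.2395 = 7.8125 / 0.2395 ≈ 32.62.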